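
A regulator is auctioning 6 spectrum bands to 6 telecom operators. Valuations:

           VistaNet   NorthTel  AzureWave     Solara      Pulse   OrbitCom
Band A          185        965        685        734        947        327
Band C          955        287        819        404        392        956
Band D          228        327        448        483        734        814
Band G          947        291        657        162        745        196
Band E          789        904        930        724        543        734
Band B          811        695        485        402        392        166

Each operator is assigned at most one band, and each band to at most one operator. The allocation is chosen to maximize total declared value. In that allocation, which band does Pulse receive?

Pulse receives Band D.

Treat this as an assignment problem: match each operator to one band.
Optimal: VistaNet→Band G ($947M), NorthTel→Band B ($695M), AzureWave→Band E ($930M), Solara→Band A ($734M), Pulse→Band D ($734M), OrbitCom→Band C ($956M) — total 947+695+930+734+734+956 = $4996M.
Pulse's own top band is Band A ($947M), but forcing Pulse→Band A and reassigning the rest optimally gives only $4958M — worse by 38.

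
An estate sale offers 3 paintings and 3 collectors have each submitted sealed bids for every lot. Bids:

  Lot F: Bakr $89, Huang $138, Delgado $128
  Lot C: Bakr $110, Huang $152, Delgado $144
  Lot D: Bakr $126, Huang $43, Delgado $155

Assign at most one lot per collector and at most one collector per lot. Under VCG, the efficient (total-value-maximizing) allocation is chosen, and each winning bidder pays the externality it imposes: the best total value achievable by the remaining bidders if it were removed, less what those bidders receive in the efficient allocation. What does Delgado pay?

Delgado pays $14.

Efficient allocation: Bakr→Lot D ($126), Huang→Lot F ($138), Delgado→Lot C ($144); total welfare W = $408.
Delgado receives Lot C at value $144, so the others get W − 144 = $264.
Without Delgado: best allocation of the remaining 2 bidders over all 3 lots is Bakr→Lot D ($126), Huang→Lot C ($152), total $278.
VCG payment = (others' best without Delgado) − (others' welfare with Delgado) = 278 − 264 = $14.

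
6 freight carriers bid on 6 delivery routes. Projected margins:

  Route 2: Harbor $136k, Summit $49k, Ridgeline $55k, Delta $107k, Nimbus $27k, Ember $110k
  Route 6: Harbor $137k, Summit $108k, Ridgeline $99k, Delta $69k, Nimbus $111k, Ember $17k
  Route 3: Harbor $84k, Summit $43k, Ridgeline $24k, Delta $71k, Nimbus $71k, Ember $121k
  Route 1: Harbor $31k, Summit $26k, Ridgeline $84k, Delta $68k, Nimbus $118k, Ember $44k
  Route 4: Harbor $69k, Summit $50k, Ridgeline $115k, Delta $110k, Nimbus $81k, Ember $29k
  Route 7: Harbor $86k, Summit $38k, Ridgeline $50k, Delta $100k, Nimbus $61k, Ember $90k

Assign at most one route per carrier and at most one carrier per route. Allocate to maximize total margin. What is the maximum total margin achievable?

Max total: $698k

Optimal: Harbor→Route 2 ($136k), Summit→Route 6 ($108k), Ridgeline→Route 4 ($115k), Delta→Route 7 ($100k), Nimbus→Route 1 ($118k), Ember→Route 3 ($121k) — total 136+108+115+100+118+121 = $698k.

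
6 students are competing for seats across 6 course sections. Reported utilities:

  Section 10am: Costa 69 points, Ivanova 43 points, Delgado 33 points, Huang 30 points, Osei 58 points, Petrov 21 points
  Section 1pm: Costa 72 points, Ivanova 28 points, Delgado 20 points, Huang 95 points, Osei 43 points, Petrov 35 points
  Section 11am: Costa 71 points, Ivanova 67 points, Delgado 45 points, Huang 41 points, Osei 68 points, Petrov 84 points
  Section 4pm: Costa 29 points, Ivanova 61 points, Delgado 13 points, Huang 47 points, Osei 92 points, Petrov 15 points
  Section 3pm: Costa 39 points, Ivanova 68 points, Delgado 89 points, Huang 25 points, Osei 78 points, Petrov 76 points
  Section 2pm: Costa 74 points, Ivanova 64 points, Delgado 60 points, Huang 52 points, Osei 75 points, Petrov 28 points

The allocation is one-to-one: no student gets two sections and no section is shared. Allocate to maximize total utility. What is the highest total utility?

This is a one-to-one assignment (maximum-weight bipartite matching).
Optimal: Costa→Section 10am (69 points), Ivanova→Section 2pm (64 points), Delgado→Section 3pm (89 points), Huang→Section 1pm (95 points), Osei→Section 4pm (92 points), Petrov→Section 11am (84 points) — total 69+64+89+95+92+84 = 493 points.
Row-greedy (each student in turn takes its best remaining section) gives 395 points, worse by 98.

Max total: 493 points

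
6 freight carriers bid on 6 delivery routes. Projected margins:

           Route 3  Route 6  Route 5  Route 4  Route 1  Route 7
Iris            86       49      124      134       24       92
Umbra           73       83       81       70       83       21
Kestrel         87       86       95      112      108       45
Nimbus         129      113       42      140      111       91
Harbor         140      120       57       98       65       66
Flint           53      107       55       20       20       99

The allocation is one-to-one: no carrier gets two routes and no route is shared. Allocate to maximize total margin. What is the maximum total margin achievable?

This is a one-to-one assignment (maximum-weight bipartite matching).
Optimal: Iris→Route 5 ($124k), Umbra→Route 6 ($83k), Kestrel→Route 1 ($108k), Nimbus→Route 4 ($140k), Harbor→Route 3 ($140k), Flint→Route 7 ($99k) — total 124+83+108+140+140+99 = $694k.
Max-entry greedy (repeatedly take the single best remaining cell) gives $640k, worse by 54.
Next-best assignment: Iris→Route 4, Umbra→Route 5, Kestrel→Route 1, Nimbus→Route 6, Harbor→Route 3, Flint→Route 7 = $675k.
Swapping Umbra↔Kestrel (Umbra→Route 1 $83k, Kestrel→Route 6 $86k) loses 22.

Maximum total: $694k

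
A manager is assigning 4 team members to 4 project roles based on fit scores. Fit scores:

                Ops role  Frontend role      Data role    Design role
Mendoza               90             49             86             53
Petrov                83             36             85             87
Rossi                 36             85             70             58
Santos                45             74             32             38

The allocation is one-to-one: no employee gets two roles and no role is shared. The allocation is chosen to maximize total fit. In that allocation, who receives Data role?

This is the linear assignment problem.
Optimal: Mendoza→Ops role (90 pts), Petrov→Design role (87 pts), Rossi→Data role (70 pts), Santos→Frontend role (74 pts) — total 90+87+70+74 = 321 pts.
Row-greedy (each employee in turn takes its best remaining role) gives 294 pts, worse by 27.
No other one-to-one assignment exceeds 321 pts.
Rossi's own top role is Frontend role (85 pts), but forcing Rossi→Frontend role and reassigning the rest optimally gives only 303 pts — worse by 18.

Rossi receives Data role.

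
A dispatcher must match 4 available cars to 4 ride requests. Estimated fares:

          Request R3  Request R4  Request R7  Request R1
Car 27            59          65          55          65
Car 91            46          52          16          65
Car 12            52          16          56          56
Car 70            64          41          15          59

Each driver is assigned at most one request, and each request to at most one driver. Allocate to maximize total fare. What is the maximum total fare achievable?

Optimal: Car 27→Request R4 ($65), Car 91→Request R1 ($65), Car 12→Request R7 ($56), Car 70→Request R3 ($64) — total 65+65+56+64 = $250.

Max total: $250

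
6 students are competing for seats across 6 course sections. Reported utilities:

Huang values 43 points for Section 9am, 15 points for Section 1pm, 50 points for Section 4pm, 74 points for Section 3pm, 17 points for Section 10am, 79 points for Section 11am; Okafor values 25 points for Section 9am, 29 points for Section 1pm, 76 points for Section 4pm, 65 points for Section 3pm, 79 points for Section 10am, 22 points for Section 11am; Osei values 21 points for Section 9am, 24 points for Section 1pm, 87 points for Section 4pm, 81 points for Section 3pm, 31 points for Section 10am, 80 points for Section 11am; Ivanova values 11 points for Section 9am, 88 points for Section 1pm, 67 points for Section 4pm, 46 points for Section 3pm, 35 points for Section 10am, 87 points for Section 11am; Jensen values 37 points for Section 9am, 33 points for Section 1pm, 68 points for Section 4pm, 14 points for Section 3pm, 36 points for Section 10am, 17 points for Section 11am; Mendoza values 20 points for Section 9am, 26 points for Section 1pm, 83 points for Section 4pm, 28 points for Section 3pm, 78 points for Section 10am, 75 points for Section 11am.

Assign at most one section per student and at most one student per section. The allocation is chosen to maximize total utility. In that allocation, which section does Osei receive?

Osei receives Section 3pm.

Optimal: Huang→Section 11am (79 points), Okafor→Section 10am (79 points), Osei→Section 3pm (81 points), Ivanova→Section 1pm (88 points), Jensen→Section 9am (37 points), Mendoza→Section 4pm (83 points) — total 79+79+81+88+37+83 = 447 points.
Max-entry greedy (repeatedly take the single best remaining cell) gives 398 points, worse by 49.
Next-best assignment: Huang→Section 3pm, Okafor→Section 10am, Osei→Section 11am, Ivanova→Section 1pm, Jensen→Section 9am, Mendoza→Section 4pm = 441 points.
Swapping Osei↔Mendoza (Osei→Section 4pm 87 points, Mendoza→Section 3pm 28 points) loses 49.
No other one-to-one assignment exceeds 447 points.
Osei's own top section is Section 4pm (87 points), but forcing Osei→Section 4pm and reassigning the rest optimally gives only 440 points — worse by 7.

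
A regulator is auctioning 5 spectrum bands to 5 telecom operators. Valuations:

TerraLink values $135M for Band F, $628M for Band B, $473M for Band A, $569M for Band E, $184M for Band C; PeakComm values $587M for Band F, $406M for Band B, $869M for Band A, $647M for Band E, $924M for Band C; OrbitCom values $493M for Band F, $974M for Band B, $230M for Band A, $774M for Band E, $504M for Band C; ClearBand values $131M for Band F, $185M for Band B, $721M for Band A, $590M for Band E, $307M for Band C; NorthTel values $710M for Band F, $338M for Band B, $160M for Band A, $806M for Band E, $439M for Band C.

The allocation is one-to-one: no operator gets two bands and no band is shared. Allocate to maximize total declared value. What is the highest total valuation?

Optimal: TerraLink→Band E ($569M), PeakComm→Band C ($924M), OrbitCom→Band B ($974M), ClearBand→Band A ($721M), NorthTel→Band F ($710M) — total 569+924+974+721+710 = $3898M.
Column-greedy (each band in turn goes to its best remaining operator) gives $3327M, worse by 571.
Next-best assignment: TerraLink→Band B, PeakComm→Band C, OrbitCom→Band E, ClearBand→Band A, NorthTel→Band F = $3757M.
Checked against all permutations: $3898M is optimal.

Maximum total: $3898M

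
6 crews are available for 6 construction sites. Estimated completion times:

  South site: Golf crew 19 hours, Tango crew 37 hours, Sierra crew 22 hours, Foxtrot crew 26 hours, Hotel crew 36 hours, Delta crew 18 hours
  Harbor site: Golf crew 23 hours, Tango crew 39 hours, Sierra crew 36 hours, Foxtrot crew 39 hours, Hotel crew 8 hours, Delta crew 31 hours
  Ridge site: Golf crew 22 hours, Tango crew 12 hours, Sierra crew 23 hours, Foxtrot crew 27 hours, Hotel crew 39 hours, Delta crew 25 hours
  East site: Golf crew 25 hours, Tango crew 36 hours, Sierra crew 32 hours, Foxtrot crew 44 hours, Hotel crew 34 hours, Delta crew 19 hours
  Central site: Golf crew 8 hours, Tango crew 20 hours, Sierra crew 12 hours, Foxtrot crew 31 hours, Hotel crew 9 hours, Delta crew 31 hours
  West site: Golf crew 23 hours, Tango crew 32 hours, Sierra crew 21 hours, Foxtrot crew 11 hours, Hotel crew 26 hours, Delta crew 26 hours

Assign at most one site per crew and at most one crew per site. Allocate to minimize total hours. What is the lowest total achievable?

Min total: 80 hours

This is a one-to-one assignment (minimum-cost bipartite matching).
Optimal: Golf crew→Central site (8 hours), Tango crew→Ridge site (12 hours), Sierra crew→South site (22 hours), Foxtrot crew→West site (11 hours), Hotel crew→Harbor site (8 hours), Delta crew→East site (19 hours) — total 8+12+22+11+8+19 = 80 hours.
Column-greedy (each site in turn goes to its cheapest remaining crew) gives 86 hours, worse by 6.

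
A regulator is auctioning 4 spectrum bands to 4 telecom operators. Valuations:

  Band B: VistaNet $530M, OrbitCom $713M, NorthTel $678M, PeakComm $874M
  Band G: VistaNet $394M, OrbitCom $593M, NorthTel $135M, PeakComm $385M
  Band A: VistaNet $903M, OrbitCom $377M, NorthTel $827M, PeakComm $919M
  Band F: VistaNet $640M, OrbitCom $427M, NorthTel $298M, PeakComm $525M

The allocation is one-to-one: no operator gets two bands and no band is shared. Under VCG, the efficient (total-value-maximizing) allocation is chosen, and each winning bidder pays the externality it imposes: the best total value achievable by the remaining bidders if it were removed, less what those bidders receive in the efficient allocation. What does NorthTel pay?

NorthTel pays $263M.

Efficient allocation: VistaNet→Band F ($640M), OrbitCom→Band G ($593M), NorthTel→Band A ($827M), PeakComm→Band B ($874M); total welfare W = $2934M.
NorthTel receives Band A at value $827M, so the others get W − 827 = $2107M.
Without NorthTel: best allocation of the remaining 3 bidders over all 4 bands is VistaNet→Band A ($903M), OrbitCom→Band G ($593M), PeakComm→Band B ($874M), total $2370M.
VCG payment = (others' best without NorthTel) − (others' welfare with NorthTel) = 2370 − 2107 = $263M.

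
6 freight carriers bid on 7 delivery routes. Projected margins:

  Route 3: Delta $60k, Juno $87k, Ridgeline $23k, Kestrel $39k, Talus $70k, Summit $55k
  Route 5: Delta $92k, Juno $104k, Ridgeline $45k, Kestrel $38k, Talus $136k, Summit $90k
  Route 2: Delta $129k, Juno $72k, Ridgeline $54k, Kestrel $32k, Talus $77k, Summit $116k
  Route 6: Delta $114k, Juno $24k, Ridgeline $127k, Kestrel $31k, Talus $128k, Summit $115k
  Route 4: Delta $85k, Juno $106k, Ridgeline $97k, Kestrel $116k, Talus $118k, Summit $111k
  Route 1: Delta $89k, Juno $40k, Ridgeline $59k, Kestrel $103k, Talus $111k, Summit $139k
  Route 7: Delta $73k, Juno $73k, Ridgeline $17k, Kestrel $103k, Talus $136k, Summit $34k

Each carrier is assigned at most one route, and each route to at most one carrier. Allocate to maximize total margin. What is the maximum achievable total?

Max total: $751k

This is a one-to-one assignment (maximum-weight bipartite matching).
Optimal: Delta→Route 2 ($129k), Juno→Route 5 ($104k), Ridgeline→Route 6 ($127k), Kestrel→Route 4 ($116k), Talus→Route 7 ($136k), Summit→Route 1 ($139k) — total 129+104+127+116+136+139 = $751k.
Row-greedy (each carrier in turn takes its best remaining route) gives $656k, worse by 95.
Swapping Juno↔Ridgeline (Juno→Route 6 $24k, Ridgeline→Route 5 $45k) loses 162.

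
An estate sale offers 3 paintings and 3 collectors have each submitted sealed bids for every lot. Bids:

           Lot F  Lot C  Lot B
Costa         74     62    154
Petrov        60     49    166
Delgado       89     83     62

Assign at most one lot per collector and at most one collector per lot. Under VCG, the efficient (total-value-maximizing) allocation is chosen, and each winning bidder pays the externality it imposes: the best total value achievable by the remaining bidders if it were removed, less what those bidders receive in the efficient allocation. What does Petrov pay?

Efficient allocation: Costa→Lot F ($74), Petrov→Lot B ($166), Delgado→Lot C ($83); total welfare W = $323.
Petrov receives Lot B at value $166, so the others get W − 166 = $157.
Without Petrov: best allocation of the remaining 2 bidders over all 3 lots is Costa→Lot B ($154), Delgado→Lot F ($89), total $243.
VCG payment = (others' best without Petrov) − (others' welfare with Petrov) = 243 − 157 = $86.

Petrov pays $86.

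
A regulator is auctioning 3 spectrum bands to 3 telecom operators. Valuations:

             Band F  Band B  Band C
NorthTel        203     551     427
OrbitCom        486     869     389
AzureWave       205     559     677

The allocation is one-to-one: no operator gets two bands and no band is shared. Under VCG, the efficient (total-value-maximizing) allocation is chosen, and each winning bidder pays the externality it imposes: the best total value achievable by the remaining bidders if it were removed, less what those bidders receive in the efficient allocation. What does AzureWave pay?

AzureWave pays $224M.

Efficient allocation: NorthTel→Band F ($203M), OrbitCom→Band B ($869M), AzureWave→Band C ($677M); total welfare W = $1749M.
AzureWave receives Band C at value $677M, so the others get W − 677 = $1072M.
Without AzureWave: best allocation of the remaining 2 bidders over all 3 bands is NorthTel→Band C ($427M), OrbitCom→Band B ($869M), total $1296M.
VCG payment = (others' best without AzureWave) − (others' welfare with AzureWave) = 1296 − 1072 = $224M.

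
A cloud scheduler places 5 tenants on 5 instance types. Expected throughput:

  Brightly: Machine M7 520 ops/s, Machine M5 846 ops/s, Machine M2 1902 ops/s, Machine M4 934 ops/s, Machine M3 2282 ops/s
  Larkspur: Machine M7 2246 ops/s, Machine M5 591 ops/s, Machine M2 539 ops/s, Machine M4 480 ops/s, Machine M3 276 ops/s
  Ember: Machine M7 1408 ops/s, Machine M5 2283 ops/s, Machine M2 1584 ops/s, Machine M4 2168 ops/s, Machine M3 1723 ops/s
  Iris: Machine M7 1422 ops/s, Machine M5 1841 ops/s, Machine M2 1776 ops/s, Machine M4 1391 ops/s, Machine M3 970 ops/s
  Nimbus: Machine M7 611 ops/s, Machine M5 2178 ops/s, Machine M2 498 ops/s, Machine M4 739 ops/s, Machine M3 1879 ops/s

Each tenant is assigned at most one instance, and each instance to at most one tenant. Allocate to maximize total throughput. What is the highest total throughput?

Max total: 10650 ops/s

This is the linear assignment problem.
Optimal: Brightly→Machine M3 (2282 ops/s), Larkspur→Machine M7 (2246 ops/s), Ember→Machine M4 (2168 ops/s), Iris→Machine M2 (1776 ops/s), Nimbus→Machine M5 (2178 ops/s) — total 2282+2246+2168+1776+2178 = 10650 ops/s.
Column-greedy (each instance in turn goes to its best remaining tenant) gives 9701 ops/s, worse by 949.
Next-best assignment: Brightly→Machine M2, Larkspur→Machine M7, Ember→Machine M4, Iris→Machine M5, Nimbus→Machine M3 = 10036 ops/s.
Swapping Ember↔Brightly (Ember→Machine M3 1723 ops/s, Brightly→Machine M4 934 ops/s) loses 1793.
No other one-to-one assignment exceeds 10650 ops/s.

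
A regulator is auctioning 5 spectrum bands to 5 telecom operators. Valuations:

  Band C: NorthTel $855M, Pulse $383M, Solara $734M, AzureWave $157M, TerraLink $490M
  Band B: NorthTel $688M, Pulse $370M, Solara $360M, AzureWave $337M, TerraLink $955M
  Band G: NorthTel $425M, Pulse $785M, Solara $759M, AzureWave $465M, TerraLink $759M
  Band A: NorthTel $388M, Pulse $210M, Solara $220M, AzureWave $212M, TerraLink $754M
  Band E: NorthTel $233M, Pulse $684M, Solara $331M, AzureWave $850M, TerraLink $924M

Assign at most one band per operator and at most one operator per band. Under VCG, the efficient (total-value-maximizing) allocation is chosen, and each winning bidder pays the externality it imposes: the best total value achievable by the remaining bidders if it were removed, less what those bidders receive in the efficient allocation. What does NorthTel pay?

Efficient allocation: NorthTel→Band B ($688M), Pulse→Band G ($785M), Solara→Band C ($734M), AzureWave→Band E ($850M), TerraLink→Band A ($754M); total welfare W = $3811M.
NorthTel receives Band B at value $688M, so the others get W − 688 = $3123M.
Without NorthTel: best allocation of the remaining 4 bidders over all 5 bands is Pulse→Band G ($785M), Solara→Band C ($734M), AzureWave→Band E ($850M), TerraLink→Band B ($955M), total $3324M.
VCG payment = (others' best without NorthTel) − (others' welfare with NorthTel) = 3324 − 3123 = $201M.

NorthTel pays $201M.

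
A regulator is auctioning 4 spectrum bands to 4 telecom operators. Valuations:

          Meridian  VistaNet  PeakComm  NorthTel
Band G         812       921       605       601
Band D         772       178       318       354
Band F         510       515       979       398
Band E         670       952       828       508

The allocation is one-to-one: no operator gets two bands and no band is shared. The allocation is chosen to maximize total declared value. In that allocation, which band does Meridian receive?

Optimal: Meridian→Band D ($772M), VistaNet→Band E ($952M), PeakComm→Band F ($979M), NorthTel→Band G ($601M) — total 772+952+979+601 = $3304M.
Row-greedy (each operator in turn takes its best remaining band) gives $3097M, worse by 207.
Next-best assignment: Meridian→Band D, VistaNet→Band G, PeakComm→Band F, NorthTel→Band E = $3180M.
Swapping VistaNet↔PeakComm (VistaNet→Band F $515M, PeakComm→Band E $828M) loses 588.
No other one-to-one assignment exceeds $3304M.
Meridian's own top band is Band G ($812M), but forcing Meridian→Band G and reassigning the rest optimally gives only $3097M — worse by 207.

Meridian receives Band D.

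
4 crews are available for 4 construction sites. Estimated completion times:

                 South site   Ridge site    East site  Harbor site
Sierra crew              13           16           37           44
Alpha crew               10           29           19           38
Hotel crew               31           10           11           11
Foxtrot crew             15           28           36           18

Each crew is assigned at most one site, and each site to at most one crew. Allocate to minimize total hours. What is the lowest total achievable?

Optimal: Sierra crew→Ridge site (16 hours), Alpha crew→South site (10 hours), Hotel crew→East site (11 hours), Foxtrot crew→Harbor site (18 hours) — total 16+10+11+18 = 55 hours.
Column-greedy (each site in turn goes to its cheapest remaining crew) gives 100 hours, worse by 45.
Swapping Foxtrot crew↔Alpha crew (Foxtrot crew→South site 15 hours, Alpha crew→Harbor site 38 hours) adds 25.
No other one-to-one assignment undercuts 55 hours.

Min total: 55 hours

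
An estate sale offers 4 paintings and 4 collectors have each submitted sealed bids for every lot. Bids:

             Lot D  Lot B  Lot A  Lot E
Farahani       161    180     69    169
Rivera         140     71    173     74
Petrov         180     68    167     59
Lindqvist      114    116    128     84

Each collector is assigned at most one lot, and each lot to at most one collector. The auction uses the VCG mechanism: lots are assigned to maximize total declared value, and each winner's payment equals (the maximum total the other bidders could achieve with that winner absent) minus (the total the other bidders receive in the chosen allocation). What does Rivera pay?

Efficient allocation: Farahani→Lot E ($169), Rivera→Lot A ($173), Petrov→Lot D ($180), Lindqvist→Lot B ($116); total welfare W = $638.
Rivera receives Lot A at value $173, so the others get W − 173 = $465.
Without Rivera: best allocation of the remaining 3 bidders over all 4 lots is Farahani→Lot B ($180), Petrov→Lot D ($180), Lindqvist→Lot A ($128), total $488.
VCG payment = (others' best without Rivera) − (others' welfare with Rivera) = 488 − 465 = $23.

Rivera pays $23.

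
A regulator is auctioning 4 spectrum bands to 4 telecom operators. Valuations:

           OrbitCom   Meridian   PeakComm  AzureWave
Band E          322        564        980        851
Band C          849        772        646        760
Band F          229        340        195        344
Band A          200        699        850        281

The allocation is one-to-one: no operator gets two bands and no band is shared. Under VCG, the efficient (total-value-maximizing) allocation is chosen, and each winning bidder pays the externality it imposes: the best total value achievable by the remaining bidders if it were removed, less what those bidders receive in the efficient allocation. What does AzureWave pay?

AzureWave pays $489M.

Efficient allocation: OrbitCom→Band C ($849M), Meridian→Band F ($340M), PeakComm→Band A ($850M), AzureWave→Band E ($851M); total welfare W = $2890M.
AzureWave receives Band E at value $851M, so the others get W − 851 = $2039M.
Without AzureWave: best allocation of the remaining 3 bidders over all 4 bands is OrbitCom→Band C ($849M), Meridian→Band A ($699M), PeakComm→Band E ($980M), total $2528M.
VCG payment = (others' best without AzureWave) − (others' welfare with AzureWave) = 2528 − 2039 = $489M.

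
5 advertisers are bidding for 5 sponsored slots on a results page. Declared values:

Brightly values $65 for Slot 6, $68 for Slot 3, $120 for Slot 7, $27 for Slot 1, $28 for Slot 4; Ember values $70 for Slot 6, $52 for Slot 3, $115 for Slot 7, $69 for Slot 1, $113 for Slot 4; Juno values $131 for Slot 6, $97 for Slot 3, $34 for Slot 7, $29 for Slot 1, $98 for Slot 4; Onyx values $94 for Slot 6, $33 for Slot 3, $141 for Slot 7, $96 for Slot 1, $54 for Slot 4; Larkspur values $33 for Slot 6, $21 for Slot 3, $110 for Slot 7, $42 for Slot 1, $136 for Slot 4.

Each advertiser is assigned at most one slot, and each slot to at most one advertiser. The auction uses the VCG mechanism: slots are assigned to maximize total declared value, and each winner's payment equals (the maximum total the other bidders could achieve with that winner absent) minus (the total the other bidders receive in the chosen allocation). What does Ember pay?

Ember pays $52.

Efficient allocation: Brightly→Slot 3 ($68), Ember→Slot 7 ($115), Juno→Slot 6 ($131), Onyx→Slot 1 ($96), Larkspur→Slot 4 ($136); total welfare W = $546.
Ember receives Slot 7 at value $115, so the others get W − 115 = $431.
Without Ember: best allocation of the remaining 4 bidders over all 5 slots is Brightly→Slot 7 ($120), Juno→Slot 6 ($131), Onyx→Slot 1 ($96), Larkspur→Slot 4 ($136), total $483.
VCG payment = (others' best without Ember) − (others' welfare with Ember) = 483 − 431 = $52.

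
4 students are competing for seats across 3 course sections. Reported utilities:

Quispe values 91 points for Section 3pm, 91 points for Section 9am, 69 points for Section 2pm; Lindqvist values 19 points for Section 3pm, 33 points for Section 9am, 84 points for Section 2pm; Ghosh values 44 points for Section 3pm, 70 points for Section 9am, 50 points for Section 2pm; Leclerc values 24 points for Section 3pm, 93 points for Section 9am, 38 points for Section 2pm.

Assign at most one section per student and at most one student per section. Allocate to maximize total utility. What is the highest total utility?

Optimal: Quispe→Section 3pm (91 points), Leclerc→Section 9am (93 points), Lindqvist→Section 2pm (84 points) — total 91+93+84 = 268 points.
Next-best assignment: Quispe→Section 3pm, Ghosh→Section 9am, Lindqvist→Section 2pm = 245 points.
Swapping Leclerc↔Quispe (Leclerc→Section 3pm 24 points, Quispe→Section 9am 91 points) loses 69.

Max total: 268 points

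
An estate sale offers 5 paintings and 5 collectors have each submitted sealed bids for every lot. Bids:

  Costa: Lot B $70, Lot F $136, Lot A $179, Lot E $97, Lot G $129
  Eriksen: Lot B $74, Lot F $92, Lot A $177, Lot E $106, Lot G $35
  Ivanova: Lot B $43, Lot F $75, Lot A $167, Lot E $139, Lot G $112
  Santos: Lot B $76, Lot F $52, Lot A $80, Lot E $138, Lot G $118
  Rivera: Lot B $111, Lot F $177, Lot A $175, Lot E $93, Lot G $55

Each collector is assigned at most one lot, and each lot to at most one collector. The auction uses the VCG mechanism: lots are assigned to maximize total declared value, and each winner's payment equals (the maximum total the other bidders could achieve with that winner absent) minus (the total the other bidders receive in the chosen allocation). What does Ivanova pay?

Ivanova pays $62.

Efficient allocation: Costa→Lot G ($129), Eriksen→Lot A ($177), Ivanova→Lot E ($139), Santos→Lot B ($76), Rivera→Lot F ($177); total welfare W = $698.
Ivanova receives Lot E at value $139, so the others get W − 139 = $559.
Without Ivanova: best allocation of the remaining 4 bidders over all 5 lots is Costa→Lot G ($129), Eriksen→Lot A ($177), Santos→Lot E ($138), Rivera→Lot F ($177), total $621.
VCG payment = (others' best without Ivanova) − (others' welfare with Ivanova) = 621 − 559 = $62.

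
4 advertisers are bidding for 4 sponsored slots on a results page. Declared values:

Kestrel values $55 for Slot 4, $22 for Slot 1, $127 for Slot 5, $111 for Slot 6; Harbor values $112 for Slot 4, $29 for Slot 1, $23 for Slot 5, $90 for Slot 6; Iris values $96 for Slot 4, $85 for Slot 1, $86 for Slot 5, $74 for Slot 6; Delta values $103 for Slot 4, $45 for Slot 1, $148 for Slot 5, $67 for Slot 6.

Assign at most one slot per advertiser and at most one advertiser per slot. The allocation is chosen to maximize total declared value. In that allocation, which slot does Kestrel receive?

Kestrel receives Slot 6.

Optimal: Kestrel→Slot 6 ($111), Harbor→Slot 4 ($112), Iris→Slot 1 ($85), Delta→Slot 5 ($148) — total 111+112+85+148 = $456.
Row-greedy (each advertiser in turn takes its best remaining slot) gives $391, worse by 65.
Next-best assignment: Kestrel→Slot 5, Harbor→Slot 6, Iris→Slot 1, Delta→Slot 4 = $405.
Kestrel's own top slot is Slot 5 ($127), but forcing Kestrel→Slot 5 and reassigning the rest optimally gives only $405 — worse by 51.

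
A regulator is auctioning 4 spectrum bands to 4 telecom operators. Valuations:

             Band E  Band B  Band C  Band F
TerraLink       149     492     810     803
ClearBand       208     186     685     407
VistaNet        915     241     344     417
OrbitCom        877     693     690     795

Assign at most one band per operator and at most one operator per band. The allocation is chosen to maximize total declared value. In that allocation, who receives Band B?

Optimal: TerraLink→Band F ($803M), ClearBand→Band C ($685M), VistaNet→Band E ($915M), OrbitCom→Band B ($693M) — total 803+685+915+693 = $3096M.
Column-greedy (each band in turn goes to its best remaining operator) gives $2825M, worse by 271.
Next-best assignment: TerraLink→Band B, ClearBand→Band C, VistaNet→Band E, OrbitCom→Band F = $2887M.
Every other assignment is strictly worse.
OrbitCom's own top band is Band E ($877M), but forcing OrbitCom→Band E and reassigning the rest optimally gives only $2606M — worse by 490.

OrbitCom receives Band B.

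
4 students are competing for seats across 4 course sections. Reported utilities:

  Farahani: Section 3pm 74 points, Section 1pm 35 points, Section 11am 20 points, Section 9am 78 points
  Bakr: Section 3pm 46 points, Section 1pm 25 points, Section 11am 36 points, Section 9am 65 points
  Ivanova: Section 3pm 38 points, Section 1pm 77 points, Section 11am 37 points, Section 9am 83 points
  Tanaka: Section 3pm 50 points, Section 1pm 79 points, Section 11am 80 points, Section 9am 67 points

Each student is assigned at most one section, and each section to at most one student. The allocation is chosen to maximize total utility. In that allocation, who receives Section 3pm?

Optimal: Farahani→Section 3pm (74 points), Bakr→Section 9am (65 points), Ivanova→Section 1pm (77 points), Tanaka→Section 11am (80 points) — total 74+65+77+80 = 296 points.
Max-entry greedy (repeatedly take the single best remaining cell) gives 262 points, worse by 34.
No other one-to-one assignment exceeds 296 points.
Farahani's own top section is Section 9am (78 points), but forcing Farahani→Section 9am and reassigning the rest optimally gives only 281 points — worse by 15.

Farahani receives Section 3pm.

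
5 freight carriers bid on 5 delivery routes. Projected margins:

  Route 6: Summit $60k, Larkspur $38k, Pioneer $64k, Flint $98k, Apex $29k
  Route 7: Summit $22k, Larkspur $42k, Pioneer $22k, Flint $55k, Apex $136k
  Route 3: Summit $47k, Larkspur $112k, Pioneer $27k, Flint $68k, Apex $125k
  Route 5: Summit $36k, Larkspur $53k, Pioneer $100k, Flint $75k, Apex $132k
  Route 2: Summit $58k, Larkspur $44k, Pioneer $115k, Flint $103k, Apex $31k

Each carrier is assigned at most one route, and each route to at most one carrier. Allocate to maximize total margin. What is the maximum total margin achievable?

Optimal: Summit→Route 6 ($60k), Larkspur→Route 3 ($112k), Pioneer→Route 5 ($100k), Flint→Route 2 ($103k), Apex→Route 7 ($136k) — total 60+112+100+103+136 = $511k.
Row-greedy (each carrier in turn takes its best remaining route) gives $498k, worse by 13.
Next-best assignment: Summit→Route 2, Larkspur→Route 3, Pioneer→Route 5, Flint→Route 6, Apex→Route 7 = $504k.
Every other assignment is strictly worse.

Maximum total: $511k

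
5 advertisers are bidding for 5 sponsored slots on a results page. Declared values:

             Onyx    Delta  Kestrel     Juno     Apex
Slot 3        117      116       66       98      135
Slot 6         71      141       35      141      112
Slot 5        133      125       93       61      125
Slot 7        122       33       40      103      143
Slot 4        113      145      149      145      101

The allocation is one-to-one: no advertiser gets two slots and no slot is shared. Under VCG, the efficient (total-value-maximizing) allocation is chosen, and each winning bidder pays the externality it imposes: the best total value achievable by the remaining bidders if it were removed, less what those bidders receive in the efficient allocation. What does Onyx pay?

Efficient allocation: Onyx→Slot 5 ($133), Delta→Slot 3 ($116), Kestrel→Slot 4 ($149), Juno→Slot 6 ($141), Apex→Slot 7 ($143); total welfare W = $682.
Onyx receives Slot 5 at value $133, so the others get W − 133 = $549.
Without Onyx: best allocation of the remaining 4 bidders over all 5 slots is Delta→Slot 5 ($125), Kestrel→Slot 4 ($149), Juno→Slot 6 ($141), Apex→Slot 7 ($143), total $558.
VCG payment = (others' best without Onyx) − (others' welfare with Onyx) = 558 − 549 = $9.

Onyx pays $9.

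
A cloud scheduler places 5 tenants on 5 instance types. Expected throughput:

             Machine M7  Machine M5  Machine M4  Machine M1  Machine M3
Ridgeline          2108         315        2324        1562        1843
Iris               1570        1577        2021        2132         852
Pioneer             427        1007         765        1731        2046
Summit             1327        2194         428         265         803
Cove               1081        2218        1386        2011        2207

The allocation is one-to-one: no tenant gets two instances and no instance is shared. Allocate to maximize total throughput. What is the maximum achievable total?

Optimal: Ridgeline→Machine M7 (2108 ops/s), Iris→Machine M4 (2021 ops/s), Pioneer→Machine M3 (2046 ops/s), Summit→Machine M5 (2194 ops/s), Cove→Machine M1 (2011 ops/s) — total 2108+2021+2046+2194+2011 = 10380 ops/s.
Max-entry greedy (repeatedly take the single best remaining cell) gives 10047 ops/s, worse by 333.
Next-best assignment: Ridgeline→Machine M7, Iris→Machine M4, Pioneer→Machine M1, Summit→Machine M5, Cove→Machine M3 = 10261 ops/s.
Every other assignment is strictly worse.

Max total: 10380 ops/s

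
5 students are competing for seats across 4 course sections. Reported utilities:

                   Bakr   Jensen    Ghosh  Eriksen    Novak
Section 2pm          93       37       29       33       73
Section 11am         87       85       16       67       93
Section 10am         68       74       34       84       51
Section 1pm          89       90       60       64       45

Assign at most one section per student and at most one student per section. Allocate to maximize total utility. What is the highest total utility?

Max total: 360 points

Optimal: Bakr→Section 2pm (93 points), Novak→Section 11am (93 points), Eriksen→Section 10am (84 points), Jensen→Section 1pm (90 points) — total 93+93+84+90 = 360 points.
Swapping Novak↔Jensen (Novak→Section 1pm 45 points, Jensen→Section 11am 85 points) loses 53.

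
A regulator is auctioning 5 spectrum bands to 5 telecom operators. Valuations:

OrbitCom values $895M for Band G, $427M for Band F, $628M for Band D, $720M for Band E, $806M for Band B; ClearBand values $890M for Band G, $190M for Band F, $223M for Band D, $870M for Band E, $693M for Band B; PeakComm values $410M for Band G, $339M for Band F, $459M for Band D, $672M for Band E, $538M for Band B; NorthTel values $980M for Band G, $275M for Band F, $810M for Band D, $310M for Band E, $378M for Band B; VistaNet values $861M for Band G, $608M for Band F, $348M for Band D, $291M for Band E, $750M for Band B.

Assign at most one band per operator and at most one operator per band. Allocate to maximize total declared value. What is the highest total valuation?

Max total: $3786M

Optimal: OrbitCom→Band B ($806M), ClearBand→Band G ($890M), PeakComm→Band E ($672M), NorthTel→Band D ($810M), VistaNet→Band F ($608M) — total 806+890+672+810+608 = $3786M.
Max-entry greedy (repeatedly take the single best remaining cell) gives $3723M, worse by 63.
Next-best assignment: OrbitCom→Band B, ClearBand→Band E, PeakComm→Band D, NorthTel→Band G, VistaNet→Band F = $3723M.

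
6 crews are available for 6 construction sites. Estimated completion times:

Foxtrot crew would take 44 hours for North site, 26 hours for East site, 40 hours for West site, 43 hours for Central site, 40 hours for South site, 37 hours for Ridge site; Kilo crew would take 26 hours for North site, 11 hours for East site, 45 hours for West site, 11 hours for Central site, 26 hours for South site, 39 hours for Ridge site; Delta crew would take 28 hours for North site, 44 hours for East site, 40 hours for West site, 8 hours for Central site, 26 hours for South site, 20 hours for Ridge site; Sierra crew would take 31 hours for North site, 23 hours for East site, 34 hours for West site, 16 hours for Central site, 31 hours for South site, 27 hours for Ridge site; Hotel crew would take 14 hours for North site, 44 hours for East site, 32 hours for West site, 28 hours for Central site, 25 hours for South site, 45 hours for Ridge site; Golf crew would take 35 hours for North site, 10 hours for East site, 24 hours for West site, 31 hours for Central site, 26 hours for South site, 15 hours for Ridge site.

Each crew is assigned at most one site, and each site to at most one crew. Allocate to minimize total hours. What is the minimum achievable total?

This is the linear assignment problem.
Optimal: Foxtrot crew→West site (40 hours), Kilo crew→East site (11 hours), Delta crew→Central site (8 hours), Sierra crew→South site (31 hours), Hotel crew→North site (14 hours), Golf crew→Ridge site (15 hours) — total 40+11+8+31+14+15 = 119 hours.
Next-best assignment: Foxtrot crew→West site, Kilo crew→East site, Delta crew→South site, Sierra crew→Central site, Hotel crew→North site, Golf crew→Ridge site = 122 hours.
Swapping Foxtrot crew↔Delta crew (Foxtrot crew→Central site 43 hours, Delta crew→West site 40 hours) adds 35.

Min total: 119 hours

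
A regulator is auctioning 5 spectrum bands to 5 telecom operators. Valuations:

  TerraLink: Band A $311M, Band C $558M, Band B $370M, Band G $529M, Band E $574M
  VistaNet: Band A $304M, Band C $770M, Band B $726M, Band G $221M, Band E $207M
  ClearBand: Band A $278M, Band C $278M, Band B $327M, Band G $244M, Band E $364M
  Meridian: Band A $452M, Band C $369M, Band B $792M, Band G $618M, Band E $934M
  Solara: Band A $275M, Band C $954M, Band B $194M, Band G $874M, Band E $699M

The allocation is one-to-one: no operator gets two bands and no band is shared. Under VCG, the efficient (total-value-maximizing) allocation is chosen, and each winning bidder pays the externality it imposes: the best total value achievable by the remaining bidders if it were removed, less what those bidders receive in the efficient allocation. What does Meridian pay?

Meridian pays $86M.

Efficient allocation: TerraLink→Band G ($529M), VistaNet→Band B ($726M), ClearBand→Band A ($278M), Meridian→Band E ($934M), Solara→Band C ($954M); total welfare W = $3421M.
Meridian receives Band E at value $934M, so the others get W − 934 = $2487M.
Without Meridian: best allocation of the remaining 4 bidders over all 5 bands is TerraLink→Band G ($529M), VistaNet→Band B ($726M), ClearBand→Band E ($364M), Solara→Band C ($954M), total $2573M.
VCG payment = (others' best without Meridian) − (others' welfare with Meridian) = 2573 − 2487 = $86M.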